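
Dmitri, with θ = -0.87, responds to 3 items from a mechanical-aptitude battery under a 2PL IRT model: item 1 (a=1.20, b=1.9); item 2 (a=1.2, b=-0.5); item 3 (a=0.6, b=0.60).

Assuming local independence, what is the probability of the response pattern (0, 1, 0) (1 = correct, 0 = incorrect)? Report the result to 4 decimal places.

P(θ) = 1 / (1 + exp(−a(θ − b)))
P_1 = 1/(1+e^{3.3240}) = 0.0348
P_2 = 1/(1+e^{0.4440}) = 0.3908
P_3 = 1/(1+e^{0.8820}) = 0.2928
L = (1−P_1) × P_2 × (1−P_3) = 0.9652 × 0.3908 × 0.7072 = 0.26677

0.2668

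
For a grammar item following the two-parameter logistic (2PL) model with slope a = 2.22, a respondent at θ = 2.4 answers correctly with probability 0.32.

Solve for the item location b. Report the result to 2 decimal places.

2.74

P(θ) = 1 / (1 + exp(−a(θ − b)))
logit(0.32) = ln(0.32/0.68) = -0.7538
b = θ − logit/(a) = 2.4 − (-0.7538)/2.2200 = 2.7395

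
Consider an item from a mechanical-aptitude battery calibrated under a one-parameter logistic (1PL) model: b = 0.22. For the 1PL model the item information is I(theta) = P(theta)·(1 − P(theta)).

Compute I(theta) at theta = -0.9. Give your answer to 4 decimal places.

P = 1/(1+e^{1.1200}) = 0.2460
P(1−P) = 0.2460 × 0.7540 = 0.1855
I = P(1−P) = 0.18549

0.1855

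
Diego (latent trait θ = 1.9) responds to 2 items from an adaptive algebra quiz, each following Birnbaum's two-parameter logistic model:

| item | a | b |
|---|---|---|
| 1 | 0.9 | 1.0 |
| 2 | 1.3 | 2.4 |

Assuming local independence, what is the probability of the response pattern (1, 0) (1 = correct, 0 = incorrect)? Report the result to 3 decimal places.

0.455

P(θ) = 1 / (1 + exp(−a(θ − b)))
P_1 = 1/(1+e^{-0.8100}) = 0.6921
P_2 = 1/(1+e^{0.6500}) = 0.3430
L = P_1 × (1−P_2) = 0.6921 × 0.6570 = 0.45472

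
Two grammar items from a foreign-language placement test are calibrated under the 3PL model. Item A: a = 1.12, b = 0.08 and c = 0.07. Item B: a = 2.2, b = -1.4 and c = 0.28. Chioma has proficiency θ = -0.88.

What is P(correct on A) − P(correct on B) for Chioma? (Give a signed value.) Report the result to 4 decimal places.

P(θ) = c + (1 − c) · 1 / (1 + exp(−a(θ − b)))
P_A = 0.3066
P_B = 0.8261
P_A − P_B = -0.5195

-0.5195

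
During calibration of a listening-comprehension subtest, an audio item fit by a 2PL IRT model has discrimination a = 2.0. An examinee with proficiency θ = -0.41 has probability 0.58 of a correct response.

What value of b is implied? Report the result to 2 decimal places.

P(θ) = 1 / (1 + exp(−a(θ − b)))
logit(0.58) = ln(0.58/0.42) = 0.3228
b = θ − logit/(a) = -0.41 − 0.3228/2.0000 = -0.5714

-0.57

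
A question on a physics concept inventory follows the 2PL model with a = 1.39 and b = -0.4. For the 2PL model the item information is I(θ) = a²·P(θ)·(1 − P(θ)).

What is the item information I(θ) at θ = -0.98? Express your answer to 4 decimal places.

0.4123

P = 1/(1+e^{0.8062}) = 0.3087
P(1−P) = 0.3087 × 0.6913 = 0.2134
I = a² × P(1−P) = 1.39² × 0.2134 = 0.41232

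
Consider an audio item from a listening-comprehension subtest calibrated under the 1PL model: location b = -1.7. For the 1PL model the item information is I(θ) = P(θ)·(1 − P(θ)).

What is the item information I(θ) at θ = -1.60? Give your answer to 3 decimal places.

P = 1/(1+e^{-0.1000}) = 0.5250
P(1−P) = 0.5250 × 0.4750 = 0.2494
I = P(1−P) = 0.24938

0.249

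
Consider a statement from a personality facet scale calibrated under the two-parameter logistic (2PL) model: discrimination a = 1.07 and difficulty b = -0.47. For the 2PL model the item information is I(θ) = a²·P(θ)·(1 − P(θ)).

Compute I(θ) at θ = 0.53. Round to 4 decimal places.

0.2177

P = 1/(1+e^{-1.0700}) = 0.7446
P(1−P) = 0.7446 × 0.2554 = 0.1902
I = a² × P(1−P) = 1.07² × 0.1902 = 0.21773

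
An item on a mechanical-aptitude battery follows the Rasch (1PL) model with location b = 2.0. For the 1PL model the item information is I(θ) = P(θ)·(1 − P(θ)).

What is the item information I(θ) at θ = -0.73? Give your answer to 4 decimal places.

0.0575

P = 1/(1+e^{2.7300}) = 0.0612
P(1−P) = 0.0612 × 0.9388 = 0.0575
I = P(1−P) = 0.05748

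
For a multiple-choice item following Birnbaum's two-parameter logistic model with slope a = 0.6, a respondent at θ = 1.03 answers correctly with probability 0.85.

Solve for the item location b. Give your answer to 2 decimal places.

-1.86

P(θ) = 1 / (1 + exp(−a(θ − b)))
logit(0.85) = ln(0.85/0.15) = 1.7346
b = θ − logit/(a) = 1.03 − 1.7346/0.6000 = -1.8610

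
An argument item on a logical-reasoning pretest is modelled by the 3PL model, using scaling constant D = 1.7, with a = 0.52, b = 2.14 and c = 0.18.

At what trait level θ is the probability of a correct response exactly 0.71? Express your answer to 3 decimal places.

2.822

P(θ) = c + (1 − c) · 1 / (1 + exp(−D·a(θ − b)))
Remove guessing floor: (0.71 − 0.18)/(1 − 0.18) = 0.6463
logit = ln(0.6463/0.3537) = 0.6030
θ = b + logit/(1.7·a) = 2.14 + 0.6030/0.8840 = 2.8221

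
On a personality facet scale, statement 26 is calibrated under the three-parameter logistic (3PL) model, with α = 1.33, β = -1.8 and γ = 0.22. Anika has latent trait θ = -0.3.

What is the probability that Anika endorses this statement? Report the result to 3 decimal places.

0.907

P(θ) = γ + (1 − γ) · 1 / (1 + exp(−α(θ − β)))
Exponent: 1.33 × (-0.3 − (-1.8)) = 1.9950
1/(1 + e^{-1.9950}) = 0.8803
P = 0.22 + 0.78 × 0.8803 = 0.9066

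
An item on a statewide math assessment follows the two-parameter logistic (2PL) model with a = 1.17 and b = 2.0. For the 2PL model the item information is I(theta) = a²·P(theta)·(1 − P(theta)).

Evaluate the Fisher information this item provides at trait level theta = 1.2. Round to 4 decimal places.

0.2770

P = 1/(1+e^{0.9360}) = 0.2817
P(1−P) = 0.2817 × 0.7183 = 0.2023
I = a² × P(1−P) = 1.17² × 0.2023 = 0.27700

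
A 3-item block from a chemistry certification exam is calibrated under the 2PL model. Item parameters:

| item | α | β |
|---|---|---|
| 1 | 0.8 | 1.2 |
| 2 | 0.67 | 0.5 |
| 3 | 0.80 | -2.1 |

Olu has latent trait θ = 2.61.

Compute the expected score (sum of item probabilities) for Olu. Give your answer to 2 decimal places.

2.54

P(θ) = 1 / (1 + exp(−α(θ − β)))
P_1 = 1/(1+e^{-1.1280}) = 0.7555
P_2 = 1/(1+e^{-1.4137}) = 0.8043
P_3 = 1/(1+e^{-3.7680}) = 0.9774
E[score] = 0.7555 + 0.8043 + 0.9774 = 2.5372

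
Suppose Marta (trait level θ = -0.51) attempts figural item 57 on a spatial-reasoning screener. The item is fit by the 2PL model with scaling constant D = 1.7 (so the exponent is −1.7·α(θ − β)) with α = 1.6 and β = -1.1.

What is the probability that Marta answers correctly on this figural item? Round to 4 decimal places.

P(θ) = 1 / (1 + exp(−D·α(θ − β)))
Exponent: 1.7 × 1.6 × (-0.51 − (-1.1)) = 1.6048
1/(1 + e^{-1.6048}) = 0.8327
P = 0.8327

0.8327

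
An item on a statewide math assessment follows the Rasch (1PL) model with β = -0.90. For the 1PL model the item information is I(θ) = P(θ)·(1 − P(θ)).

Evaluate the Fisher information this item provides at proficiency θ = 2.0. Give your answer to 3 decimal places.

0.049

P = 1/(1+e^{-2.9000}) = 0.9478
P(1−P) = 0.9478 × 0.0522 = 0.0494
I = P(1−P) = 0.04943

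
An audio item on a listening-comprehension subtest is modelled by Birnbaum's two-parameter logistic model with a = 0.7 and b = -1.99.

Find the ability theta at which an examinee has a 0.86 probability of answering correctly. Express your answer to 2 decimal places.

0.60

P(theta) = 1 / (1 + exp(−a(theta − b)))
logit = ln(0.8600/0.1400) = 1.8153
theta = b + logit/(a) = -1.99 + 1.8153/0.7000 = 0.6033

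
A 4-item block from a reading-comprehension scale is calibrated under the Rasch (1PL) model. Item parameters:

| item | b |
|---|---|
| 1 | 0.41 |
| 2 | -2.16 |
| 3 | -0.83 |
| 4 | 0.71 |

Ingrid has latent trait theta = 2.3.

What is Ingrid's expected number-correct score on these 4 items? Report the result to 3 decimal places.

3.646

P(theta) = 1 / (1 + exp(−(theta − b)))
P_1 = 1/(1+e^{-1.8900}) = 0.8688
P_2 = 1/(1+e^{-4.4600}) = 0.9886
P_3 = 1/(1+e^{-3.1300}) = 0.9581
P_4 = 1/(1+e^{-1.5900}) = 0.8306
E[score] = 0.8688 + 0.9886 + 0.9581 + 0.8306 = 3.6461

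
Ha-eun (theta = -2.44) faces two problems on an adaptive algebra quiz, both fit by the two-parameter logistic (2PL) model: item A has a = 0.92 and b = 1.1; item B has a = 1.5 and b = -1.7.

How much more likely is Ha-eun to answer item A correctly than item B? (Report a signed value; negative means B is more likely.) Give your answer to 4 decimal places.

-0.2108

P(theta) = 1 / (1 + exp(−a(theta − b)))
P_A = 0.0371
P_B = 0.2479
P_A − P_B = -0.2108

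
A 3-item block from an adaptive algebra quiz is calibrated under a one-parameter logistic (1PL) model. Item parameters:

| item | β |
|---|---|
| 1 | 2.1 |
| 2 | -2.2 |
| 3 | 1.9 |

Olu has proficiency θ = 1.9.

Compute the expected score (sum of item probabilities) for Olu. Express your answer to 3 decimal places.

P(θ) = 1 / (1 + exp(−(θ − β)))
P_1 = 1/(1+e^{0.2000}) = 0.4502
P_2 = 1/(1+e^{-4.1000}) = 0.9837
P_3 = 1/(1+e^{0.0000}) = 0.5000
E[score] = 0.4502 + 0.9837 + 0.5000 = 1.9339

1.934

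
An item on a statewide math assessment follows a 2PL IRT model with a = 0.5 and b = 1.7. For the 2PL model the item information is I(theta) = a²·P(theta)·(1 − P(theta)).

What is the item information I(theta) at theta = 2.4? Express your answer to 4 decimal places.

P = 1/(1+e^{-0.3500}) = 0.5866
P(1−P) = 0.5866 × 0.4134 = 0.2425
I = a² × P(1−P) = 0.5² × 0.2425 = 0.06062

0.0606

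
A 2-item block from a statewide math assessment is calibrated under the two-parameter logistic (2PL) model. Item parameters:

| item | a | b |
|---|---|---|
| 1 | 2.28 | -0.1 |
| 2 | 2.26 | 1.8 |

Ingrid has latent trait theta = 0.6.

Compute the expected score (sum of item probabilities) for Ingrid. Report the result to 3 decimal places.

P(theta) = 1 / (1 + exp(−a(theta − b)))
P_1 = 1/(1+e^{-1.5960}) = 0.8315
P_2 = 1/(1+e^{2.7120}) = 0.0623
E[score] = 0.8315 + 0.0623 = 0.8937

0.894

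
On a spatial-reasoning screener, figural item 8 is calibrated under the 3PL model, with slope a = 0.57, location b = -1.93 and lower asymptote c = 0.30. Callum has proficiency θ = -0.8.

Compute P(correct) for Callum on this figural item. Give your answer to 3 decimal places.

0.759

P(θ) = c + (1 − c) · 1 / (1 + exp(−a(θ − b)))
Exponent: 0.57 × (-0.8 − (-1.93)) = 0.6441
1/(1 + e^{-0.6441}) = 0.6557
P = 0.30 + 0.70 × 0.6557 = 0.7590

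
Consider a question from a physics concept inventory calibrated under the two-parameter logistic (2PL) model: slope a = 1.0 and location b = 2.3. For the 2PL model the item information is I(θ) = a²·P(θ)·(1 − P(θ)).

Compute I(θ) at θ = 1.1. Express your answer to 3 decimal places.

0.178

P = 1/(1+e^{1.2000}) = 0.2315
P(1−P) = 0.2315 × 0.7685 = 0.1779
I = a² × P(1−P) = 1.0² × 0.1779 = 0.17789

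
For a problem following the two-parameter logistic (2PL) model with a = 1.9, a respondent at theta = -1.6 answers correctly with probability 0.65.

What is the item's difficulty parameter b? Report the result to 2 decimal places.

P(theta) = 1 / (1 + exp(−a(theta − b)))
logit(0.65) = ln(0.65/0.35) = 0.6190
b = theta − logit/(a) = -1.6 − 0.6190/1.9000 = -1.9258

-1.93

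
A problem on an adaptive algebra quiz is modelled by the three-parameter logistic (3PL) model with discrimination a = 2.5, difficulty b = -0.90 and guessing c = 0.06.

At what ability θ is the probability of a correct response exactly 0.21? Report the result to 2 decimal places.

-1.56

P(θ) = c + (1 − c) · 1 / (1 + exp(−a(θ − b)))
Remove guessing floor: (0.21 − 0.06)/(1 − 0.06) = 0.1596
logit = ln(0.1596/0.8404) = -1.6614
θ = b + logit/(a) = -0.90 + (-1.6614)/2.5000 = -1.5646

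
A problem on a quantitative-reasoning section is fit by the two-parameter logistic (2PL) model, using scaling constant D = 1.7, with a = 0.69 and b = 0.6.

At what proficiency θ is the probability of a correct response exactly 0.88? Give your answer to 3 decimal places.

2.299

P(θ) = 1 / (1 + exp(−D·a(θ − b)))
logit = ln(0.8800/0.1200) = 1.9924
θ = b + logit/(1.7·a) = 0.6 + 1.9924/1.1730 = 2.2986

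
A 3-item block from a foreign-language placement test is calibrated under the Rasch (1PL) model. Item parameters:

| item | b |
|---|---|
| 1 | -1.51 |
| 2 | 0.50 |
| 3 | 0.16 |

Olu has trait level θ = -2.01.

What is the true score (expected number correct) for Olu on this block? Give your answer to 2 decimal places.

P(θ) = 1 / (1 + exp(−(θ − b)))
P_1 = 1/(1+e^{0.5000}) = 0.3775
P_2 = 1/(1+e^{2.5100}) = 0.0752
P_3 = 1/(1+e^{2.1700}) = 0.1025
E[score] = 0.3775 + 0.0752 + 0.1025 = 0.5552

0.56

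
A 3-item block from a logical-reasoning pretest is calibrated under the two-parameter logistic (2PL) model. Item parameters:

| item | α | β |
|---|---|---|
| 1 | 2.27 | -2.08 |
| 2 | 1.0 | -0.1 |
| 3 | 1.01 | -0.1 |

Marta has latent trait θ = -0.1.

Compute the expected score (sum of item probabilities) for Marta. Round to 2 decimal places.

P(θ) = 1 / (1 + exp(−α(θ − β)))
P_1 = 1/(1+e^{-4.4946}) = 0.9890
P_2 = 1/(1+e^{0.0000}) = 0.5000
P_3 = 1/(1+e^{0.0000}) = 0.5000
E[score] = 0.9890 + 0.5000 + 0.5000 = 1.9890

1.99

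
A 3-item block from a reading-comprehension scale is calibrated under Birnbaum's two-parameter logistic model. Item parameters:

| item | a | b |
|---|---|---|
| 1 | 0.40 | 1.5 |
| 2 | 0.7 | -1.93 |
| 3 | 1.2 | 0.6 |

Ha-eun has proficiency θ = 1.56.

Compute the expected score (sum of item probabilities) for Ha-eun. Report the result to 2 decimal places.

P(θ) = 1 / (1 + exp(−a(θ − b)))
P_1 = 1/(1+e^{-0.0240}) = 0.5060
P_2 = 1/(1+e^{-2.4430}) = 0.9200
P_3 = 1/(1+e^{-1.1520}) = 0.7599
E[score] = 0.5060 + 0.9200 + 0.7599 = 2.1859

2.19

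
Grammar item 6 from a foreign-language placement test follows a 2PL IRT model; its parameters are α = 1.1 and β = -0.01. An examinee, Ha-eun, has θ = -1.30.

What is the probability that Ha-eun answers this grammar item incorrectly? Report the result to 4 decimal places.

0.8052

P(θ) = 1 / (1 + exp(−α(θ − β)))
Exponent: 1.1 × (-1.30 − (-0.01)) = -1.4190
1/(1 + e^{1.4190}) = 0.1948
P(incorrect) = 1 − 0.1948 = 0.8052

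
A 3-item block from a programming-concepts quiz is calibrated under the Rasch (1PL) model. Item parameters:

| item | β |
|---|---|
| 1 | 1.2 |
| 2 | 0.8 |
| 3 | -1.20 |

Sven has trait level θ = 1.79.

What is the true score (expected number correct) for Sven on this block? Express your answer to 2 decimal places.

2.32

P(θ) = 1 / (1 + exp(−(θ − β)))
P_1 = 1/(1+e^{-0.5900}) = 0.6434
P_2 = 1/(1+e^{-0.9900}) = 0.7291
P_3 = 1/(1+e^{-2.9900}) = 0.9521
E[score] = 0.6434 + 0.7291 + 0.9521 = 2.3246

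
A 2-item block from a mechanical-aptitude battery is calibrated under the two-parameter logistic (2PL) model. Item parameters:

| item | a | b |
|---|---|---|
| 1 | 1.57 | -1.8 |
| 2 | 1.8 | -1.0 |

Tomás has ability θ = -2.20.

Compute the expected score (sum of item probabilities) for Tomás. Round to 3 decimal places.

P(θ) = 1 / (1 + exp(−a(θ − b)))
P_1 = 1/(1+e^{0.6280}) = 0.3480
P_2 = 1/(1+e^{2.1600}) = 0.1034
E[score] = 0.3480 + 0.1034 = 0.4514

0.451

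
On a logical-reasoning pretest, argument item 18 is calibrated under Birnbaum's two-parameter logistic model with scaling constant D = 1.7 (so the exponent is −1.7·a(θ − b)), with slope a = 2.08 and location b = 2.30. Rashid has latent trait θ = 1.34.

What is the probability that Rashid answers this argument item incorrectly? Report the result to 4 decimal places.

P(θ) = 1 / (1 + exp(−D·a(θ − b)))
Exponent: 1.7 × 2.08 × (1.34 − 2.30) = -3.3946
1/(1 + e^{3.3946}) = 0.0325
P = 0.0325
P(incorrect) = 1 − 0.0325 = 0.9675

0.9675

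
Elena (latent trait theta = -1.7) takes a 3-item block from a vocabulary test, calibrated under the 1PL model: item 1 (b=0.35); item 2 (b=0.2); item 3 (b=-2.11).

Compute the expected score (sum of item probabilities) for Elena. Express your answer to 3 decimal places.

0.845

P(theta) = 1 / (1 + exp(−(theta − b)))
P_1 = 1/(1+e^{2.0500}) = 0.1141
P_2 = 1/(1+e^{1.9000}) = 0.1301
P_3 = 1/(1+e^{-0.4100}) = 0.6011
E[score] = 0.1141 + 0.1301 + 0.6011 = 0.8452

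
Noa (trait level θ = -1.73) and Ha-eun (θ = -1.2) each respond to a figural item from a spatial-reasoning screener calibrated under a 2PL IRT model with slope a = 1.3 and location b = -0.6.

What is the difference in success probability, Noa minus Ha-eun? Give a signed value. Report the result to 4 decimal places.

P(θ) = 1 / (1 + exp(−a(θ − b)))
P(Noa) = 0.1871  [exponent -1.4690]
P(Ha-eun) = 0.3143  [exponent -0.7800]
Difference = 0.1871 − 0.3143 = -0.1272

-0.1272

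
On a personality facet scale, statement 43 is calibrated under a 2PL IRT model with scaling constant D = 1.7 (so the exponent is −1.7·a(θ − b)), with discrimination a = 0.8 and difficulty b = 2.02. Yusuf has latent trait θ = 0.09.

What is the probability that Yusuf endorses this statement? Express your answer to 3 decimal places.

P(θ) = 1 / (1 + exp(−D·a(θ − b)))
Exponent: 1.7 × 0.8 × (0.09 − 2.02) = -2.6248
1/(1 + e^{2.6248}) = 0.0676
P = 0.0676

0.068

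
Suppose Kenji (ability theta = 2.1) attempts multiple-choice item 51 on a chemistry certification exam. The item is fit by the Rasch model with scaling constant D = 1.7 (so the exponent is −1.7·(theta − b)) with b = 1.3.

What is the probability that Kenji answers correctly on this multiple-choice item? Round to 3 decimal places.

P(theta) = 1 / (1 + exp(−D·(theta − b)))
Exponent: 1.7 × (2.1 − 1.3) = 1.3600
1/(1 + e^{-1.3600}) = 0.7958
P = 0.7958

0.796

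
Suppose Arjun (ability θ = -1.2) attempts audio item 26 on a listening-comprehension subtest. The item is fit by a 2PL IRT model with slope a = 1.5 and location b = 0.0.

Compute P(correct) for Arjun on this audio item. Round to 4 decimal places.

0.1419

P(θ) = 1 / (1 + exp(−a(θ − b)))
Exponent: 1.5 × (-1.2 − 0.0) = -1.8000
1/(1 + e^{1.8000}) = 0.1419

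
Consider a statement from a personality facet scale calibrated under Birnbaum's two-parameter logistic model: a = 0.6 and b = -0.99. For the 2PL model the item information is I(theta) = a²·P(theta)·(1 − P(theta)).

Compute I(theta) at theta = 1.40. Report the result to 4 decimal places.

P = 1/(1+e^{-1.4340}) = 0.8075
P(1−P) = 0.8075 × 0.1925 = 0.1554
I = a² × P(1−P) = 0.6² × 0.1554 = 0.05595

0.0560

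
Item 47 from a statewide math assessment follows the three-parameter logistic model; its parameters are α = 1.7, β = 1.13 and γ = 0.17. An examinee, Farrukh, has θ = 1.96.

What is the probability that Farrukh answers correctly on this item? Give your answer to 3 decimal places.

0.837

P(θ) = γ + (1 − γ) · 1 / (1 + exp(−α(θ − β)))
Exponent: 1.7 × (1.96 − 1.13) = 1.4110
1/(1 + e^{-1.4110}) = 0.8039
P = 0.17 + 0.83 × 0.8039 = 0.8373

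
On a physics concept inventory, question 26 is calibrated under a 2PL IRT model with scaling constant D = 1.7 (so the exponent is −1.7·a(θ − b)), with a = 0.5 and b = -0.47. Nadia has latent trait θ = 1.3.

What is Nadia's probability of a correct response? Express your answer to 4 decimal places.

P(θ) = 1 / (1 + exp(−D·a(θ − b)))
Exponent: 1.7 × 0.5 × (1.3 − (-0.47)) = 1.5045
1/(1 + e^{-1.5045}) = 0.8182
P = 0.8182

0.8182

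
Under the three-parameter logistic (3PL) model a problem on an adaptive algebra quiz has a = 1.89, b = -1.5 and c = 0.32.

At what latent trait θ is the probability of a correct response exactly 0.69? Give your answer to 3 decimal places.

P(θ) = c + (1 − c) · 1 / (1 + exp(−a(θ − b)))
Remove guessing floor: (0.69 − 0.32)/(1 − 0.32) = 0.5441
logit = ln(0.5441/0.4559) = 0.1769
θ = b + logit/(a) = -1.5 + 0.1769/1.8900 = -1.4064

-1.406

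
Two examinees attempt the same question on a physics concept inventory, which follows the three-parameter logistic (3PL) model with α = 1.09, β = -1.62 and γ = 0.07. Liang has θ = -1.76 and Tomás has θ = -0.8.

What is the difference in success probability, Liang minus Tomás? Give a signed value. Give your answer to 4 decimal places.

P(θ) = γ + (1 − γ) · 1 / (1 + exp(−α(θ − β)))
P(Liang) = 0.4996  [exponent -0.1526]
P(Tomás) = 0.7300  [exponent 0.8938]
Difference = 0.4996 − 0.7300 = -0.2304

-0.2304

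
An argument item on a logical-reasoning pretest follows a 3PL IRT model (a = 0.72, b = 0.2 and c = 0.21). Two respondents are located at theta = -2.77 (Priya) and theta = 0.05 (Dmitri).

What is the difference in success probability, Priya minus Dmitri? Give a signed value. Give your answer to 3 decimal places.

-0.290

P(theta) = c + (1 − c) · 1 / (1 + exp(−a(theta − b)))
P(Priya) = 0.2933  [exponent -2.1384]
P(Dmitri) = 0.5837  [exponent -0.1080]
Difference = 0.2933 − 0.5837 = -0.2904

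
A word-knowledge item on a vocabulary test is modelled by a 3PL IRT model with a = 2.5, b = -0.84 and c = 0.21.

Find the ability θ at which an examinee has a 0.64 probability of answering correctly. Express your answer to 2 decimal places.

-0.77

P(θ) = c + (1 − c) · 1 / (1 + exp(−a(θ − b)))
Remove guessing floor: (0.64 − 0.21)/(1 − 0.21) = 0.5443
logit = ln(0.5443/0.4557) = 0.1777
θ = b + logit/(a) = -0.84 + 0.1777/2.5000 = -0.7689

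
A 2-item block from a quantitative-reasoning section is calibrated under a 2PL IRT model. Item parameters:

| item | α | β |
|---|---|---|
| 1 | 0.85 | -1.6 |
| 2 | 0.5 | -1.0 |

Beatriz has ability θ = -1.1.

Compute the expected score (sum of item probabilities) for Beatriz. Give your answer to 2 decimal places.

1.09

P(θ) = 1 / (1 + exp(−α(θ − β)))
P_1 = 1/(1+e^{-0.4250}) = 0.6047
P_2 = 1/(1+e^{0.0500}) = 0.4875
E[score] = 0.6047 + 0.4875 = 1.0922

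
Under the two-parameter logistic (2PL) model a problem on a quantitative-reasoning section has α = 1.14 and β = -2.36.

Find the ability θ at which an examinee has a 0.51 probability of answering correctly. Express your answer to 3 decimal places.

-2.325

P(θ) = 1 / (1 + exp(−α(θ − β)))
logit = ln(0.5100/0.4900) = 0.0400
θ = β + logit/(α) = -2.36 + 0.0400/1.1400 = -2.3249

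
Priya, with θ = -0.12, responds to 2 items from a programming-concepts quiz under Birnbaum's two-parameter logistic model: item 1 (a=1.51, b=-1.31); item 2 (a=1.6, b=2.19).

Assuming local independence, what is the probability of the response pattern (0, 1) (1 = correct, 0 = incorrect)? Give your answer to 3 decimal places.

0.003

P(θ) = 1 / (1 + exp(−a(θ − b)))
P_1 = 1/(1+e^{-1.7969}) = 0.8578
P_2 = 1/(1+e^{3.6960}) = 0.0242
L = (1−P_1) × P_2 = 0.1422 × 0.0242 = 0.00344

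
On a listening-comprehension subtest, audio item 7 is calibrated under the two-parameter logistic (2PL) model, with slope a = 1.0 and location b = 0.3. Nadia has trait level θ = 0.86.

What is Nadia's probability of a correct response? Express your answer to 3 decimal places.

P(θ) = 1 / (1 + exp(−a(θ − b)))
Exponent: 1.0 × (0.86 − 0.3) = 0.5600
1/(1 + e^{-0.5600}) = 0.6365

0.636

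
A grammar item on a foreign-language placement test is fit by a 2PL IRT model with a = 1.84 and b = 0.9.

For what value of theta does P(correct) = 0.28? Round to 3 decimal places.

P(theta) = 1 / (1 + exp(−a(theta − b)))
logit = ln(0.2800/0.7200) = -0.9445
theta = b + logit/(a) = 0.9 + (-0.9445)/1.8400 = 0.3867

0.387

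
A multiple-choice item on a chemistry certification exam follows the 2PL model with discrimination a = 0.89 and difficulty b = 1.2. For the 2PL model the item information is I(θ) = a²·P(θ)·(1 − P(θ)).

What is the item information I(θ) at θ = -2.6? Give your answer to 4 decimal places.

P = 1/(1+e^{3.3820}) = 0.0329
P(1−P) = 0.0329 × 0.9671 = 0.0318
I = a² × P(1−P) = 0.89² × 0.0318 = 0.02518

0.0252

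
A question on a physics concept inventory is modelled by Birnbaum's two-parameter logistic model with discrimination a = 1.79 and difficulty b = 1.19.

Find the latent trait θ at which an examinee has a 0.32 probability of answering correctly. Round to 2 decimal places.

0.77

P(θ) = 1 / (1 + exp(−a(θ − b)))
logit = ln(0.3200/0.6800) = -0.7538
θ = b + logit/(a) = 1.19 + (-0.7538)/1.7900 = 0.7689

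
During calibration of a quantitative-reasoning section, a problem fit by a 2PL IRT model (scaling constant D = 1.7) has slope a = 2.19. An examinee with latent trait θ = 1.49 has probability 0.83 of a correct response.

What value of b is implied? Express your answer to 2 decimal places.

P(θ) = 1 / (1 + exp(−D·a(θ − b)))
logit(0.83) = ln(0.83/0.17) = 1.5856
b = θ − logit/(1.7·a) = 1.49 − 1.5856/3.7230 = 1.0641

1.06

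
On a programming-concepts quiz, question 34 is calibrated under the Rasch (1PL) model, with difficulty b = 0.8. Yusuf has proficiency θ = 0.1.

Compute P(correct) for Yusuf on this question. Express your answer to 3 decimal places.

0.332

P(θ) = 1 / (1 + exp(−(θ − b)))
Exponent: (0.1 − 0.8) = -0.7000
1/(1 + e^{0.7000}) = 0.3318
P = 0.3318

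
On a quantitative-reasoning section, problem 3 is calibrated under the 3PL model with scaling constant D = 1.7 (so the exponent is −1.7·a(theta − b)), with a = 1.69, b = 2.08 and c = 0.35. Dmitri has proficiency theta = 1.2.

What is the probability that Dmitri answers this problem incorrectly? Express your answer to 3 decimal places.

P(theta) = c + (1 − c) · 1 / (1 + exp(−D·a(theta − b)))
Exponent: 1.7 × 1.69 × (1.2 − 2.08) = -2.5282
1/(1 + e^{2.5282}) = 0.0739
P = 0.35 + 0.65 × 0.0739 = 0.3980
P(incorrect) = 1 − 0.3980 = 0.6020

0.602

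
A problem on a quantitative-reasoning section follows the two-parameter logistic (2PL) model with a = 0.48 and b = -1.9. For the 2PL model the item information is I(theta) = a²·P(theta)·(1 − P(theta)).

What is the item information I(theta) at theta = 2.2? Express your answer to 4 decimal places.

0.0248

P = 1/(1+e^{-1.9680}) = 0.8774
P(1−P) = 0.8774 × 0.1226 = 0.1076
I = a² × P(1−P) = 0.48² × 0.1076 = 0.02478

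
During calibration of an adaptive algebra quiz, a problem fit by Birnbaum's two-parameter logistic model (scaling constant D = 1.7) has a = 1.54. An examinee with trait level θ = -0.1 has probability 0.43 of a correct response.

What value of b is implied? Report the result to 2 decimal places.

P(θ) = 1 / (1 + exp(−D·a(θ − b)))
logit(0.43) = ln(0.43/0.57) = -0.2819
b = θ − logit/(1.7·a) = -0.1 − (-0.2819)/2.6180 = 0.0077

0.01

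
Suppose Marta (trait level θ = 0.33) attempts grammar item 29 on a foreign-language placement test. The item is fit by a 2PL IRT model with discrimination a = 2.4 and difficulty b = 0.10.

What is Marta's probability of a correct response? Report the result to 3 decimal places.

P(θ) = 1 / (1 + exp(−a(θ − b)))
Exponent: 2.4 × (0.33 − 0.10) = 0.5520
1/(1 + e^{-0.5520}) = 0.6346

0.635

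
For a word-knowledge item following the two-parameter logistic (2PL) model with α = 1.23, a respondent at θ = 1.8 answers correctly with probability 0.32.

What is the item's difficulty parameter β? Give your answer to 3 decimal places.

2.413

P(θ) = 1 / (1 + exp(−α(θ − β)))
logit(0.32) = ln(0.32/0.68) = -0.7538
β = θ − logit/(α) = 1.8 − (-0.7538)/1.2300 = 2.4128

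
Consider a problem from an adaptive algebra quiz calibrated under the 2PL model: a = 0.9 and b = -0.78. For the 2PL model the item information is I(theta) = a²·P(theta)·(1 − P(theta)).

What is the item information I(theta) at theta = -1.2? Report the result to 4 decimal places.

P = 1/(1+e^{0.3780}) = 0.4066
P(1−P) = 0.4066 × 0.5934 = 0.2413
I = a² × P(1−P) = 0.9² × 0.2413 = 0.19544

0.1954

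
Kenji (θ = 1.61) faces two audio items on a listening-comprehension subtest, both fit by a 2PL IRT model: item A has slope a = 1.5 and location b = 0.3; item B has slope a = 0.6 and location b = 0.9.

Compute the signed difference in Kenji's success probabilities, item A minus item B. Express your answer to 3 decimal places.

P(θ) = 1 / (1 + exp(−a(θ − b)))
P_A = 0.8771
P_B = 0.6049
P_A − P_B = 0.2722

0.272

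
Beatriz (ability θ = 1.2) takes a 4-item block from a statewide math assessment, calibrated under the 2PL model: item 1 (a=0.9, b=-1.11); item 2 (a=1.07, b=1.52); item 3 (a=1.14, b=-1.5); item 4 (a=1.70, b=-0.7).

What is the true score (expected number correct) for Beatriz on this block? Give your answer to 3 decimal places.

3.222

P(θ) = 1 / (1 + exp(−a(θ − b)))
P_1 = 1/(1+e^{-2.0790}) = 0.8888
P_2 = 1/(1+e^{0.3424}) = 0.4152
P_3 = 1/(1+e^{-3.0780}) = 0.9560
P_4 = 1/(1+e^{-3.2300}) = 0.9619
E[score] = 0.8888 + 0.4152 + 0.9560 + 0.9619 = 3.2220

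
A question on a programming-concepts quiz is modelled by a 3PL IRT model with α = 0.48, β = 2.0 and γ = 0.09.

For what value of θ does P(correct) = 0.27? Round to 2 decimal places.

-0.92

P(θ) = γ + (1 − γ) · 1 / (1 + exp(−α(θ − β)))
Remove guessing floor: (0.27 − 0.09)/(1 − 0.09) = 0.1978
logit = ln(0.1978/0.8022) = -1.4001
θ = β + logit/(α) = 2.0 + (-1.4001)/0.4800 = -0.9168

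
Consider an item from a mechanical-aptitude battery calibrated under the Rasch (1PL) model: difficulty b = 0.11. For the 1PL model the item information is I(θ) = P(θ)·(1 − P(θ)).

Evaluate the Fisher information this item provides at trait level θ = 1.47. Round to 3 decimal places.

0.163

P = 1/(1+e^{-1.3600}) = 0.7958
P(1−P) = 0.7958 × 0.2042 = 0.1625
I = P(1−P) = 0.16253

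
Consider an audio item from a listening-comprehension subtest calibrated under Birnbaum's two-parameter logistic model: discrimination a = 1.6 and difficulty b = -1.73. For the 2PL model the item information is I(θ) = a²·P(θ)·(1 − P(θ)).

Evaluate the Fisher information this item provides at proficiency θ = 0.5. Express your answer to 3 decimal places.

0.068

P = 1/(1+e^{-3.5680}) = 0.9726
P(1−P) = 0.9726 × 0.0274 = 0.0267
I = a² × P(1−P) = 1.6² × 0.0267 = 0.06831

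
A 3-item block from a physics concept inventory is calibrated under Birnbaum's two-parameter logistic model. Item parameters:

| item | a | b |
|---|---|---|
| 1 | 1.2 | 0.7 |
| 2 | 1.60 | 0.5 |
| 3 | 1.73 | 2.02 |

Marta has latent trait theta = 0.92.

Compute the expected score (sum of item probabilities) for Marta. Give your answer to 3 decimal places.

P(theta) = 1 / (1 + exp(−a(theta − b)))
P_1 = 1/(1+e^{-0.2640}) = 0.5656
P_2 = 1/(1+e^{-0.6720}) = 0.6620
P_3 = 1/(1+e^{1.9030}) = 0.1298
E[score] = 0.5656 + 0.6620 + 0.1298 = 1.3573

1.357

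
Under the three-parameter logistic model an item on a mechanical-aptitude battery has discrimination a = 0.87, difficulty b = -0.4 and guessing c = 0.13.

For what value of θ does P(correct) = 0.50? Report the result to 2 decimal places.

-0.75

P(θ) = c + (1 − c) · 1 / (1 + exp(−a(θ − b)))
Remove guessing floor: (0.50 − 0.13)/(1 − 0.13) = 0.4253
logit = ln(0.4253/0.5747) = -0.3011
θ = b + logit/(a) = -0.4 + (-0.3011)/0.8700 = -0.7461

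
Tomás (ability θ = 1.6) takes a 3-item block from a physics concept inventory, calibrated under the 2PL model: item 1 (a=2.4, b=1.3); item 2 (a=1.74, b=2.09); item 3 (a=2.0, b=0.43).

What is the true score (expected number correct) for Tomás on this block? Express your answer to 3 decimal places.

1.884

P(θ) = 1 / (1 + exp(−a(θ − b)))
P_1 = 1/(1+e^{-0.7200}) = 0.6726
P_2 = 1/(1+e^{0.8526}) = 0.2989
P_3 = 1/(1+e^{-2.3400}) = 0.9121
E[score] = 0.6726 + 0.2989 + 0.9121 = 1.8836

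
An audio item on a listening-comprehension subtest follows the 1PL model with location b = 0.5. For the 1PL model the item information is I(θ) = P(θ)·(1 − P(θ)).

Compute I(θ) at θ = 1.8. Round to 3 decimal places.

P = 1/(1+e^{-1.3000}) = 0.7858
P(1−P) = 0.7858 × 0.2142 = 0.1683
I = P(1−P) = 0.16830

0.168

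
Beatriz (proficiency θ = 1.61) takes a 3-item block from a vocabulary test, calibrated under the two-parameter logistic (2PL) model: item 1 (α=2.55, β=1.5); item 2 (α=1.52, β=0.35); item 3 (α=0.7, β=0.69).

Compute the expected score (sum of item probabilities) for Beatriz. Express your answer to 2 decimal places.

P(θ) = 1 / (1 + exp(−α(θ − β)))
P_1 = 1/(1+e^{-0.2805}) = 0.5697
P_2 = 1/(1+e^{-1.9152}) = 0.8716
P_3 = 1/(1+e^{-0.6440}) = 0.6557
E[score] = 0.5697 + 0.8716 + 0.6557 = 2.0969

2.10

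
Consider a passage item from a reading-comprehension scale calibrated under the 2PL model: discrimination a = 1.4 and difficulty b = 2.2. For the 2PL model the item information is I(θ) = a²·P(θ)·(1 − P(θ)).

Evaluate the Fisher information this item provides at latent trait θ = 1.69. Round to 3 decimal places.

0.432

P = 1/(1+e^{0.7140}) = 0.3287
P(1−P) = 0.3287 × 0.6713 = 0.2207
I = a² × P(1−P) = 1.4² × 0.2207 = 0.43250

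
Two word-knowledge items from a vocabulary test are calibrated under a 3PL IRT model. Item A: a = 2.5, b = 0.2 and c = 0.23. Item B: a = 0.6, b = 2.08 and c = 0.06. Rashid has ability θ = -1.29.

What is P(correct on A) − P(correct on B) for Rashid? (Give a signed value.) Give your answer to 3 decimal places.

0.078

P(θ) = c + (1 − c) · 1 / (1 + exp(−a(θ − b)))
P_A = 0.2481
P_B = 0.1699
P_A − P_B = 0.0782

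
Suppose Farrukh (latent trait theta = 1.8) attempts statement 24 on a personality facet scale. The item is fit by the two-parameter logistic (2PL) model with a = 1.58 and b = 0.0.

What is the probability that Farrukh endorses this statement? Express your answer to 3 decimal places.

0.945

P(theta) = 1 / (1 + exp(−a(theta − b)))
Exponent: 1.58 × (1.8 − 0.0) = 2.8440
1/(1 + e^{-2.8440}) = 0.9450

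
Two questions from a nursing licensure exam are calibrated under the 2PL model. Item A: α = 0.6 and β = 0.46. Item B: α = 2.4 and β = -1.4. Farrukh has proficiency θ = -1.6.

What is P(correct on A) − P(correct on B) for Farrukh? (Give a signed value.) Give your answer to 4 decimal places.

-0.1571

P(θ) = 1 / (1 + exp(−α(θ − β)))
P_A = 0.2251
P_B = 0.3823
P_A − P_B = -0.1571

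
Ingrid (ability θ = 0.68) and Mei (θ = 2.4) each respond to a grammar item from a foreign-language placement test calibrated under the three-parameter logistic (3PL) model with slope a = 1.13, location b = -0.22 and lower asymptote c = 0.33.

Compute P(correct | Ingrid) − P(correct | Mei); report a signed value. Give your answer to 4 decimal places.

-0.1450

P(θ) = c + (1 − c) · 1 / (1 + exp(−a(θ − b)))
P(Ingrid) = 0.8220  [exponent 1.0170]
P(Mei) = 0.9670  [exponent 2.9606]
Difference = 0.8220 − 0.9670 = -0.1450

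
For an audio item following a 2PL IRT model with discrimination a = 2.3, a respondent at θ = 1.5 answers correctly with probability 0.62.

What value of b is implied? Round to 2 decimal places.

P(θ) = 1 / (1 + exp(−a(θ − b)))
logit(0.62) = ln(0.62/0.38) = 0.4895
b = θ − logit/(a) = 1.5 − 0.4895/2.3000 = 1.2872

1.29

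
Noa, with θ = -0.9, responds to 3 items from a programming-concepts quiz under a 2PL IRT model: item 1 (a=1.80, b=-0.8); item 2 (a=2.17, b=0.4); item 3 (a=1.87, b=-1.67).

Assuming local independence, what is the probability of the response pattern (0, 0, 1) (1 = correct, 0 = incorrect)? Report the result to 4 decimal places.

P(θ) = 1 / (1 + exp(−a(θ − b)))
P_1 = 1/(1+e^{0.1800}) = 0.4551
P_2 = 1/(1+e^{2.8210}) = 0.0562
P_3 = 1/(1+e^{-1.4399}) = 0.8084
L = (1−P_1) × (1−P_2) × P_3 = 0.5449 × 0.9438 × 0.8084 = 0.41575

0.4157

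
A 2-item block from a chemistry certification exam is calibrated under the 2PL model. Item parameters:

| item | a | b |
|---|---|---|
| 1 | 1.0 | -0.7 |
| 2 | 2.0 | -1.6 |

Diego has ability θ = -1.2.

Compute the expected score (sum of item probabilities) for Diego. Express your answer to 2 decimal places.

1.07

P(θ) = 1 / (1 + exp(−a(θ − b)))
P_1 = 1/(1+e^{0.5000}) = 0.3775
P_2 = 1/(1+e^{-0.8000}) = 0.6900
E[score] = 0.3775 + 0.6900 = 1.0675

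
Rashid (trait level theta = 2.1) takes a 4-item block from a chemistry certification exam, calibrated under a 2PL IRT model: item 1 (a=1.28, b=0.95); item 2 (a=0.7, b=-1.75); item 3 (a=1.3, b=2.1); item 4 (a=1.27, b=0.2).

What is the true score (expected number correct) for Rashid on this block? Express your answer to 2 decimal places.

3.17

P(theta) = 1 / (1 + exp(−a(theta − b)))
P_1 = 1/(1+e^{-1.4720}) = 0.8134
P_2 = 1/(1+e^{-2.6950}) = 0.9367
P_3 = 1/(1+e^{0.0000}) = 0.5000
P_4 = 1/(1+e^{-2.4130}) = 0.9178
E[score] = 0.8134 + 0.9367 + 0.5000 + 0.9178 = 3.1679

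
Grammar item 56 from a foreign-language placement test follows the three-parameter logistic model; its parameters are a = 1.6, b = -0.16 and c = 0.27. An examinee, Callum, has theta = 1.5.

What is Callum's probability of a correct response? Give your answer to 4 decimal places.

P(theta) = c + (1 − c) · 1 / (1 + exp(−a(theta − b)))
Exponent: 1.6 × (1.5 − (-0.16)) = 2.6560
1/(1 + e^{-2.6560}) = 0.9344
P = 0.27 + 0.73 × 0.9344 = 0.9521

0.9521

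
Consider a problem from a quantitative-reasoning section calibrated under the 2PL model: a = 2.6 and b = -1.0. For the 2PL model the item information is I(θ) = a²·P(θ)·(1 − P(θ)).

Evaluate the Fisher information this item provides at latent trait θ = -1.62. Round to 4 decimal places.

P = 1/(1+e^{1.6120}) = 0.1663
P(1−P) = 0.1663 × 0.8337 = 0.1387
I = a² × P(1−P) = 2.6² × 0.1387 = 0.93729

0.9373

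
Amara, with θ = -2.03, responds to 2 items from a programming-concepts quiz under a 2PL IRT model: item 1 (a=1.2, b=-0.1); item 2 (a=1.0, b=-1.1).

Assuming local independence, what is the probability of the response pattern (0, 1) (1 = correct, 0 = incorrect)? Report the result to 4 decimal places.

P(θ) = 1 / (1 + exp(−a(θ − b)))
P_1 = 1/(1+e^{2.3160}) = 0.0898
P_2 = 1/(1+e^{0.9300}) = 0.2829
L = (1−P_1) × P_2 = 0.9102 × 0.2829 = 0.25752

0.2575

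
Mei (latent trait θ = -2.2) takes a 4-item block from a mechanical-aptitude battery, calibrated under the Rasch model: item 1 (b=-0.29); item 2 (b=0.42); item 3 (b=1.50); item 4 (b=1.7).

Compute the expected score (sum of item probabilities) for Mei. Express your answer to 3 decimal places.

0.241

P(θ) = 1 / (1 + exp(−(θ − b)))
P_1 = 1/(1+e^{1.9100}) = 0.1290
P_2 = 1/(1+e^{2.6200}) = 0.0679
P_3 = 1/(1+e^{3.7000}) = 0.0241
P_4 = 1/(1+e^{3.9000}) = 0.0198
E[score] = 0.1290 + 0.0679 + 0.0241 + 0.0198 = 0.2408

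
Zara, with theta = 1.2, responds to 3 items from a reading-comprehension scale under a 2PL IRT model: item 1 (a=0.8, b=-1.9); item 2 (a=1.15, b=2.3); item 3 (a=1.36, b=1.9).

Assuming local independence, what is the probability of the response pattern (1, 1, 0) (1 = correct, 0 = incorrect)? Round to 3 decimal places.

0.147

P(theta) = 1 / (1 + exp(−a(theta − b)))
P_1 = 1/(1+e^{-2.4800}) = 0.9227
P_2 = 1/(1+e^{1.2650}) = 0.2201
P_3 = 1/(1+e^{0.9520}) = 0.2785
L = P_1 × P_2 × (1−P_3) = 0.9227 × 0.2201 × 0.7215 = 0.14654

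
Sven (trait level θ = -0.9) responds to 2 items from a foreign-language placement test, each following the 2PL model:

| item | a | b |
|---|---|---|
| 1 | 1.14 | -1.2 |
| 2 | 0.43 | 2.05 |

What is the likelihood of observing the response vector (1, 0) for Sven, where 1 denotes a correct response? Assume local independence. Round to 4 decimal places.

0.4563

P(θ) = 1 / (1 + exp(−a(θ − b)))
P_1 = 1/(1+e^{-0.3420}) = 0.5847
P_2 = 1/(1+e^{1.2685}) = 0.2195
L = P_1 × (1−P_2) = 0.5847 × 0.7805 = 0.45633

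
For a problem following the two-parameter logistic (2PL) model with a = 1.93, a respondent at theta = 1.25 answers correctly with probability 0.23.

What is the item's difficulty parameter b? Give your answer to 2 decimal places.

P(theta) = 1 / (1 + exp(−a(theta − b)))
logit(0.23) = ln(0.23/0.77) = -1.2083
b = theta − logit/(a) = 1.25 − (-1.2083)/1.9300 = 1.8761

1.88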